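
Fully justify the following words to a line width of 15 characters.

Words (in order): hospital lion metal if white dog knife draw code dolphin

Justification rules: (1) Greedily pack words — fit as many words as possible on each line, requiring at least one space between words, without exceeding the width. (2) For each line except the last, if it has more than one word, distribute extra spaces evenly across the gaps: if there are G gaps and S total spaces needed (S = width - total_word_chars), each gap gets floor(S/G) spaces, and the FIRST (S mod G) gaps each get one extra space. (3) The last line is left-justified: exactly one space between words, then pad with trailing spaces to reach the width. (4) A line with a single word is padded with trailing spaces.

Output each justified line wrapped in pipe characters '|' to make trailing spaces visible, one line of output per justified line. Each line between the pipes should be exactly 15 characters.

Answer: |hospital   lion|
|metal  if white|
|dog  knife draw|
|code dolphin   |

Derivation:
Line 1: ['hospital', 'lion'] (min_width=13, slack=2)
Line 2: ['metal', 'if', 'white'] (min_width=14, slack=1)
Line 3: ['dog', 'knife', 'draw'] (min_width=14, slack=1)
Line 4: ['code', 'dolphin'] (min_width=12, slack=3)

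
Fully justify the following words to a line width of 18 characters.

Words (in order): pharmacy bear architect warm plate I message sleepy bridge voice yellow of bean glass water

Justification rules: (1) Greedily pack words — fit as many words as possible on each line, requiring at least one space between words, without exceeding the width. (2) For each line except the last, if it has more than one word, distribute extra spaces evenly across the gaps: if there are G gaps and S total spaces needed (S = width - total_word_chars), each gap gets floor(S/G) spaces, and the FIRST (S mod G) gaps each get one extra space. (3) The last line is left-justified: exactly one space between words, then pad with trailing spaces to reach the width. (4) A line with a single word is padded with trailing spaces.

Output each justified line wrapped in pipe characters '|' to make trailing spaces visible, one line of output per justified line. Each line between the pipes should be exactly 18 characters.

Answer: |pharmacy      bear|
|architect     warm|
|plate   I  message|
|sleepy      bridge|
|voice   yellow  of|
|bean glass water  |

Derivation:
Line 1: ['pharmacy', 'bear'] (min_width=13, slack=5)
Line 2: ['architect', 'warm'] (min_width=14, slack=4)
Line 3: ['plate', 'I', 'message'] (min_width=15, slack=3)
Line 4: ['sleepy', 'bridge'] (min_width=13, slack=5)
Line 5: ['voice', 'yellow', 'of'] (min_width=15, slack=3)
Line 6: ['bean', 'glass', 'water'] (min_width=16, slack=2)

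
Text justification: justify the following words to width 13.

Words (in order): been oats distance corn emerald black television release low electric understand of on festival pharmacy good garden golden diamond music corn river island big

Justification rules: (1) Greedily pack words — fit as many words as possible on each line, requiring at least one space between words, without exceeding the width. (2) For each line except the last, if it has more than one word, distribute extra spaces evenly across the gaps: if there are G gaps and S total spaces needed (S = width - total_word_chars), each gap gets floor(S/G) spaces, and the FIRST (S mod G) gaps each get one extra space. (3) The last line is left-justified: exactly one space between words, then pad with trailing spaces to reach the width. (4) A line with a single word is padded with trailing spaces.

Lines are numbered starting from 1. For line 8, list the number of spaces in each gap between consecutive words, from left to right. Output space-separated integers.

Answer: 3

Derivation:
Line 1: ['been', 'oats'] (min_width=9, slack=4)
Line 2: ['distance', 'corn'] (min_width=13, slack=0)
Line 3: ['emerald', 'black'] (min_width=13, slack=0)
Line 4: ['television'] (min_width=10, slack=3)
Line 5: ['release', 'low'] (min_width=11, slack=2)
Line 6: ['electric'] (min_width=8, slack=5)
Line 7: ['understand', 'of'] (min_width=13, slack=0)
Line 8: ['on', 'festival'] (min_width=11, slack=2)
Line 9: ['pharmacy', 'good'] (min_width=13, slack=0)
Line 10: ['garden', 'golden'] (min_width=13, slack=0)
Line 11: ['diamond', 'music'] (min_width=13, slack=0)
Line 12: ['corn', 'river'] (min_width=10, slack=3)
Line 13: ['island', 'big'] (min_width=10, slack=3)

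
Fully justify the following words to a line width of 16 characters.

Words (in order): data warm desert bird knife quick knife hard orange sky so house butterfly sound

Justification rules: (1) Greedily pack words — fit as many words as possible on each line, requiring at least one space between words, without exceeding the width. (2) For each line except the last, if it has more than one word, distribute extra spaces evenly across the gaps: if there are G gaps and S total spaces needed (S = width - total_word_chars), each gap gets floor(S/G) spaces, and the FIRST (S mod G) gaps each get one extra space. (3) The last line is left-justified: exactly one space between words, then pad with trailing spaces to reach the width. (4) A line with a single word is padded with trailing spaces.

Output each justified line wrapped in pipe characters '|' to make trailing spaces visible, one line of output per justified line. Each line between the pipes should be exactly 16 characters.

Line 1: ['data', 'warm', 'desert'] (min_width=16, slack=0)
Line 2: ['bird', 'knife', 'quick'] (min_width=16, slack=0)
Line 3: ['knife', 'hard'] (min_width=10, slack=6)
Line 4: ['orange', 'sky', 'so'] (min_width=13, slack=3)
Line 5: ['house', 'butterfly'] (min_width=15, slack=1)
Line 6: ['sound'] (min_width=5, slack=11)

Answer: |data warm desert|
|bird knife quick|
|knife       hard|
|orange   sky  so|
|house  butterfly|
|sound           |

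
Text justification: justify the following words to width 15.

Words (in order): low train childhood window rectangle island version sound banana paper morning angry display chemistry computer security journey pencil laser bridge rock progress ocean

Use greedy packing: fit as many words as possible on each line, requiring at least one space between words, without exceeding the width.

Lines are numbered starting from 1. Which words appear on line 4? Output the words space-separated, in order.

Answer: rectangle

Derivation:
Line 1: ['low', 'train'] (min_width=9, slack=6)
Line 2: ['childhood'] (min_width=9, slack=6)
Line 3: ['window'] (min_width=6, slack=9)
Line 4: ['rectangle'] (min_width=9, slack=6)
Line 5: ['island', 'version'] (min_width=14, slack=1)
Line 6: ['sound', 'banana'] (min_width=12, slack=3)
Line 7: ['paper', 'morning'] (min_width=13, slack=2)
Line 8: ['angry', 'display'] (min_width=13, slack=2)
Line 9: ['chemistry'] (min_width=9, slack=6)
Line 10: ['computer'] (min_width=8, slack=7)
Line 11: ['security'] (min_width=8, slack=7)
Line 12: ['journey', 'pencil'] (min_width=14, slack=1)
Line 13: ['laser', 'bridge'] (min_width=12, slack=3)
Line 14: ['rock', 'progress'] (min_width=13, slack=2)
Line 15: ['ocean'] (min_width=5, slack=10)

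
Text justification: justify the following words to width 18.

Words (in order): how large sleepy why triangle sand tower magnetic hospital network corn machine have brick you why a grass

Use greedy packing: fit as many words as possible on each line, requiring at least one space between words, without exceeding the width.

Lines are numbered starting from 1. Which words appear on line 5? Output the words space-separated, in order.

Line 1: ['how', 'large', 'sleepy'] (min_width=16, slack=2)
Line 2: ['why', 'triangle', 'sand'] (min_width=17, slack=1)
Line 3: ['tower', 'magnetic'] (min_width=14, slack=4)
Line 4: ['hospital', 'network'] (min_width=16, slack=2)
Line 5: ['corn', 'machine', 'have'] (min_width=17, slack=1)
Line 6: ['brick', 'you', 'why', 'a'] (min_width=15, slack=3)
Line 7: ['grass'] (min_width=5, slack=13)

Answer: corn machine have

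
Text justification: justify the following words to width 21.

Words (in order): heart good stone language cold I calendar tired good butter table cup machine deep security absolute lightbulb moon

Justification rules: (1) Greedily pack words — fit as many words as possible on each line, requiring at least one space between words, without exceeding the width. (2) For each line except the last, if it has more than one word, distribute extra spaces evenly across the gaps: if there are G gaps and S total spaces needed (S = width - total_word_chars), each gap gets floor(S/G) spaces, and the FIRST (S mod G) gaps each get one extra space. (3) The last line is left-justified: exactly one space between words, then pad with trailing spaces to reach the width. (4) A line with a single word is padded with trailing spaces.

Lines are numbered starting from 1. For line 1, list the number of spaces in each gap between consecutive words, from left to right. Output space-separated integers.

Line 1: ['heart', 'good', 'stone'] (min_width=16, slack=5)
Line 2: ['language', 'cold', 'I'] (min_width=15, slack=6)
Line 3: ['calendar', 'tired', 'good'] (min_width=19, slack=2)
Line 4: ['butter', 'table', 'cup'] (min_width=16, slack=5)
Line 5: ['machine', 'deep', 'security'] (min_width=21, slack=0)
Line 6: ['absolute', 'lightbulb'] (min_width=18, slack=3)
Line 7: ['moon'] (min_width=4, slack=17)

Answer: 4 3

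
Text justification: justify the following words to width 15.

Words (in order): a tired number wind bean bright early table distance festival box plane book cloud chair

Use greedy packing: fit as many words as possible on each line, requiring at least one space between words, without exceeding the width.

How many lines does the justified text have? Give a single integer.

Line 1: ['a', 'tired', 'number'] (min_width=14, slack=1)
Line 2: ['wind', 'bean'] (min_width=9, slack=6)
Line 3: ['bright', 'early'] (min_width=12, slack=3)
Line 4: ['table', 'distance'] (min_width=14, slack=1)
Line 5: ['festival', 'box'] (min_width=12, slack=3)
Line 6: ['plane', 'book'] (min_width=10, slack=5)
Line 7: ['cloud', 'chair'] (min_width=11, slack=4)
Total lines: 7

Answer: 7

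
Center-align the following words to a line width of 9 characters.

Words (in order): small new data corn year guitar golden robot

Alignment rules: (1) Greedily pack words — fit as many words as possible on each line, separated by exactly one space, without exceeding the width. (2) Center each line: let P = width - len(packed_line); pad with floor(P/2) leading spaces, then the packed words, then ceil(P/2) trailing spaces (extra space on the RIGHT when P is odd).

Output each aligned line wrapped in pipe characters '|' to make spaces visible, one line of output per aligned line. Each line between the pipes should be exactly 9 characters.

Answer: |small new|
|data corn|
|  year   |
| guitar  |
| golden  |
|  robot  |

Derivation:
Line 1: ['small', 'new'] (min_width=9, slack=0)
Line 2: ['data', 'corn'] (min_width=9, slack=0)
Line 3: ['year'] (min_width=4, slack=5)
Line 4: ['guitar'] (min_width=6, slack=3)
Line 5: ['golden'] (min_width=6, slack=3)
Line 6: ['robot'] (min_width=5, slack=4)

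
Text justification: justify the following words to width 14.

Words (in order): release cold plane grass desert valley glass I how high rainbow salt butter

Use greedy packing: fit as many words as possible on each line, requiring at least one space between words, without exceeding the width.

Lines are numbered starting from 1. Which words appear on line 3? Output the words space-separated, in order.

Line 1: ['release', 'cold'] (min_width=12, slack=2)
Line 2: ['plane', 'grass'] (min_width=11, slack=3)
Line 3: ['desert', 'valley'] (min_width=13, slack=1)
Line 4: ['glass', 'I', 'how'] (min_width=11, slack=3)
Line 5: ['high', 'rainbow'] (min_width=12, slack=2)
Line 6: ['salt', 'butter'] (min_width=11, slack=3)

Answer: desert valley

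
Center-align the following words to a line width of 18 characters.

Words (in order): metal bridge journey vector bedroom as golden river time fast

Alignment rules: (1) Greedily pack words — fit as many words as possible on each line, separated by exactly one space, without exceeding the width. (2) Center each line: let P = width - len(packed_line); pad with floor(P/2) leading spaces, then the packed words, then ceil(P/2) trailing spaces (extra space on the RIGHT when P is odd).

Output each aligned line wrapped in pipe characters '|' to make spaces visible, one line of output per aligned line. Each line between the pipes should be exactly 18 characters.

Answer: |   metal bridge   |
|  journey vector  |
|bedroom as golden |
| river time fast  |

Derivation:
Line 1: ['metal', 'bridge'] (min_width=12, slack=6)
Line 2: ['journey', 'vector'] (min_width=14, slack=4)
Line 3: ['bedroom', 'as', 'golden'] (min_width=17, slack=1)
Line 4: ['river', 'time', 'fast'] (min_width=15, slack=3)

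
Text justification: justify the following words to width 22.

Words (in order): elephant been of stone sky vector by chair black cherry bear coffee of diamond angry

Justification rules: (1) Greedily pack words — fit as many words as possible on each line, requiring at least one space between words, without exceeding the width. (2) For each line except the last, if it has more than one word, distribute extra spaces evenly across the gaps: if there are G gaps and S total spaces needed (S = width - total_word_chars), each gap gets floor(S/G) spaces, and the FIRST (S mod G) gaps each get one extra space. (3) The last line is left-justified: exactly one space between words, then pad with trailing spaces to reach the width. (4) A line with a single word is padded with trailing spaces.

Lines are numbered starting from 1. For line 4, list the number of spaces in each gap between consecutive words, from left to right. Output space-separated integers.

Line 1: ['elephant', 'been', 'of', 'stone'] (min_width=22, slack=0)
Line 2: ['sky', 'vector', 'by', 'chair'] (min_width=19, slack=3)
Line 3: ['black', 'cherry', 'bear'] (min_width=17, slack=5)
Line 4: ['coffee', 'of', 'diamond'] (min_width=17, slack=5)
Line 5: ['angry'] (min_width=5, slack=17)

Answer: 4 3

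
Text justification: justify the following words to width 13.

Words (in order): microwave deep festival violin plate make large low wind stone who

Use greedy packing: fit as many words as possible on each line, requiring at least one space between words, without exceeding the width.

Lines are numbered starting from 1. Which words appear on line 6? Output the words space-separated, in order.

Answer: stone who

Derivation:
Line 1: ['microwave'] (min_width=9, slack=4)
Line 2: ['deep', 'festival'] (min_width=13, slack=0)
Line 3: ['violin', 'plate'] (min_width=12, slack=1)
Line 4: ['make', 'large'] (min_width=10, slack=3)
Line 5: ['low', 'wind'] (min_width=8, slack=5)
Line 6: ['stone', 'who'] (min_width=9, slack=4)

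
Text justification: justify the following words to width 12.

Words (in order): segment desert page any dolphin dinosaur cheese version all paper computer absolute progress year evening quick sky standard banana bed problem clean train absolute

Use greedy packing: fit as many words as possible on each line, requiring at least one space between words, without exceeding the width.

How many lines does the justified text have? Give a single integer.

Answer: 17

Derivation:
Line 1: ['segment'] (min_width=7, slack=5)
Line 2: ['desert', 'page'] (min_width=11, slack=1)
Line 3: ['any', 'dolphin'] (min_width=11, slack=1)
Line 4: ['dinosaur'] (min_width=8, slack=4)
Line 5: ['cheese'] (min_width=6, slack=6)
Line 6: ['version', 'all'] (min_width=11, slack=1)
Line 7: ['paper'] (min_width=5, slack=7)
Line 8: ['computer'] (min_width=8, slack=4)
Line 9: ['absolute'] (min_width=8, slack=4)
Line 10: ['progress'] (min_width=8, slack=4)
Line 11: ['year', 'evening'] (min_width=12, slack=0)
Line 12: ['quick', 'sky'] (min_width=9, slack=3)
Line 13: ['standard'] (min_width=8, slack=4)
Line 14: ['banana', 'bed'] (min_width=10, slack=2)
Line 15: ['problem'] (min_width=7, slack=5)
Line 16: ['clean', 'train'] (min_width=11, slack=1)
Line 17: ['absolute'] (min_width=8, slack=4)
Total lines: 17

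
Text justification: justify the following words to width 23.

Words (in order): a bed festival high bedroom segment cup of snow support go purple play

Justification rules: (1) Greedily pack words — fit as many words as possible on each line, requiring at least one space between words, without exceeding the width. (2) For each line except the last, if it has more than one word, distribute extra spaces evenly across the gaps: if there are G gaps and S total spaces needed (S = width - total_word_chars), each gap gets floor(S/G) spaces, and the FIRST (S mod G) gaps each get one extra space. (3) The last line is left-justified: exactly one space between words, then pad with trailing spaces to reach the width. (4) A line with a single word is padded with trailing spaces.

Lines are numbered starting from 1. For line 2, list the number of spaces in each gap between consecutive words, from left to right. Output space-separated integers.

Answer: 2 1 1

Derivation:
Line 1: ['a', 'bed', 'festival', 'high'] (min_width=19, slack=4)
Line 2: ['bedroom', 'segment', 'cup', 'of'] (min_width=22, slack=1)
Line 3: ['snow', 'support', 'go', 'purple'] (min_width=22, slack=1)
Line 4: ['play'] (min_width=4, slack=19)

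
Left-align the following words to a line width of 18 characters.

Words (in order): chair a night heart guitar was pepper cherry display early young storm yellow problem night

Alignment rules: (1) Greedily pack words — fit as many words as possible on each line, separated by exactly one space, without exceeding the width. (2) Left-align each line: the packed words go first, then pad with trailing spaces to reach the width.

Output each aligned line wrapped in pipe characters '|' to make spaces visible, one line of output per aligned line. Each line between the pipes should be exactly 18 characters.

Answer: |chair a night     |
|heart guitar was  |
|pepper cherry     |
|display early     |
|young storm yellow|
|problem night     |

Derivation:
Line 1: ['chair', 'a', 'night'] (min_width=13, slack=5)
Line 2: ['heart', 'guitar', 'was'] (min_width=16, slack=2)
Line 3: ['pepper', 'cherry'] (min_width=13, slack=5)
Line 4: ['display', 'early'] (min_width=13, slack=5)
Line 5: ['young', 'storm', 'yellow'] (min_width=18, slack=0)
Line 6: ['problem', 'night'] (min_width=13, slack=5)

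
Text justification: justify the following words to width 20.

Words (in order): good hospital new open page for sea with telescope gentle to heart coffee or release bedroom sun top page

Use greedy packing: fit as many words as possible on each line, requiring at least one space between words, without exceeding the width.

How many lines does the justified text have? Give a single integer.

Line 1: ['good', 'hospital', 'new'] (min_width=17, slack=3)
Line 2: ['open', 'page', 'for', 'sea'] (min_width=17, slack=3)
Line 3: ['with', 'telescope'] (min_width=14, slack=6)
Line 4: ['gentle', 'to', 'heart'] (min_width=15, slack=5)
Line 5: ['coffee', 'or', 'release'] (min_width=17, slack=3)
Line 6: ['bedroom', 'sun', 'top', 'page'] (min_width=20, slack=0)
Total lines: 6

Answer: 6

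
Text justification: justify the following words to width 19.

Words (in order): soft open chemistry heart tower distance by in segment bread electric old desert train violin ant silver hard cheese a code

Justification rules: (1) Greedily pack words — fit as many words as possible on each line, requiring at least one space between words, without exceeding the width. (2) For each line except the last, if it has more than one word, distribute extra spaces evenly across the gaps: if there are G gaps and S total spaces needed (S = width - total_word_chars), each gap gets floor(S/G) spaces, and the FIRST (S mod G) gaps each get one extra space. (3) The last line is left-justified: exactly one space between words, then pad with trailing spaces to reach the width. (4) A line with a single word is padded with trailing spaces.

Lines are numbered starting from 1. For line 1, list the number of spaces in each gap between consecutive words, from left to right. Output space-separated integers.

Line 1: ['soft', 'open', 'chemistry'] (min_width=19, slack=0)
Line 2: ['heart', 'tower'] (min_width=11, slack=8)
Line 3: ['distance', 'by', 'in'] (min_width=14, slack=5)
Line 4: ['segment', 'bread'] (min_width=13, slack=6)
Line 5: ['electric', 'old', 'desert'] (min_width=19, slack=0)
Line 6: ['train', 'violin', 'ant'] (min_width=16, slack=3)
Line 7: ['silver', 'hard', 'cheese'] (min_width=18, slack=1)
Line 8: ['a', 'code'] (min_width=6, slack=13)

Answer: 1 1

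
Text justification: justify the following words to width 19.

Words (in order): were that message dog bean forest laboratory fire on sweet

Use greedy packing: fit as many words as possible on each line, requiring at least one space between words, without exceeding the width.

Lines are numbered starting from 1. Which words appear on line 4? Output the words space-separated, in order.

Line 1: ['were', 'that', 'message'] (min_width=17, slack=2)
Line 2: ['dog', 'bean', 'forest'] (min_width=15, slack=4)
Line 3: ['laboratory', 'fire', 'on'] (min_width=18, slack=1)
Line 4: ['sweet'] (min_width=5, slack=14)

Answer: sweet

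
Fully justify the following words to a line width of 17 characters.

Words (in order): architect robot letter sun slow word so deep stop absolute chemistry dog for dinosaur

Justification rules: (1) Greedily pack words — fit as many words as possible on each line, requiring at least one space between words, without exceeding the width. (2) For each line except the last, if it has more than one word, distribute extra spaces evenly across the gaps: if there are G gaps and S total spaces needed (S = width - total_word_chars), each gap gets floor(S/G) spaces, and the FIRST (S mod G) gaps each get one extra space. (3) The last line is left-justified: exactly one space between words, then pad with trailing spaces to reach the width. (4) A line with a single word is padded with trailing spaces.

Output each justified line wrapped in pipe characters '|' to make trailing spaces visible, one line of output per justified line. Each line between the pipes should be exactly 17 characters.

Answer: |architect   robot|
|letter  sun  slow|
|word so deep stop|
|absolute         |
|chemistry dog for|
|dinosaur         |

Derivation:
Line 1: ['architect', 'robot'] (min_width=15, slack=2)
Line 2: ['letter', 'sun', 'slow'] (min_width=15, slack=2)
Line 3: ['word', 'so', 'deep', 'stop'] (min_width=17, slack=0)
Line 4: ['absolute'] (min_width=8, slack=9)
Line 5: ['chemistry', 'dog', 'for'] (min_width=17, slack=0)
Line 6: ['dinosaur'] (min_width=8, slack=9)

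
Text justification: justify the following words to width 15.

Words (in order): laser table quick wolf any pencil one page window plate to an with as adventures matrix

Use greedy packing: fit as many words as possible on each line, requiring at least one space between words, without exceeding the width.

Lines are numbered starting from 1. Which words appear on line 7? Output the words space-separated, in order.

Line 1: ['laser', 'table'] (min_width=11, slack=4)
Line 2: ['quick', 'wolf', 'any'] (min_width=14, slack=1)
Line 3: ['pencil', 'one', 'page'] (min_width=15, slack=0)
Line 4: ['window', 'plate', 'to'] (min_width=15, slack=0)
Line 5: ['an', 'with', 'as'] (min_width=10, slack=5)
Line 6: ['adventures'] (min_width=10, slack=5)
Line 7: ['matrix'] (min_width=6, slack=9)

Answer: matrix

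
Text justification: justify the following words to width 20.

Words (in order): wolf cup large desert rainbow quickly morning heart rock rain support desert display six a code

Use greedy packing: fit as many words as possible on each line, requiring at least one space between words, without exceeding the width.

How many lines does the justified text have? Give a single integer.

Answer: 6

Derivation:
Line 1: ['wolf', 'cup', 'large'] (min_width=14, slack=6)
Line 2: ['desert', 'rainbow'] (min_width=14, slack=6)
Line 3: ['quickly', 'morning'] (min_width=15, slack=5)
Line 4: ['heart', 'rock', 'rain'] (min_width=15, slack=5)
Line 5: ['support', 'desert'] (min_width=14, slack=6)
Line 6: ['display', 'six', 'a', 'code'] (min_width=18, slack=2)
Total lines: 6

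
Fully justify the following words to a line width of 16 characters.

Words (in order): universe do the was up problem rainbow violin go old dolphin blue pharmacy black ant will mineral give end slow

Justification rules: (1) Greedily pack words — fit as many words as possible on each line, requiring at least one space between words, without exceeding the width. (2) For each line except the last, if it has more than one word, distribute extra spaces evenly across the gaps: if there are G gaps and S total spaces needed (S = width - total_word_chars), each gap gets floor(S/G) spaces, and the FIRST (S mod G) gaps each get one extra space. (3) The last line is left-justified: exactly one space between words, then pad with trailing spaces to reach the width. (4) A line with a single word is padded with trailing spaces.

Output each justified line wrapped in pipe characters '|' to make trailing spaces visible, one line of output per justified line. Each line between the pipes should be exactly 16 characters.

Answer: |universe  do the|
|was  up  problem|
|rainbow   violin|
|go  old  dolphin|
|blue    pharmacy|
|black  ant  will|
|mineral give end|
|slow            |

Derivation:
Line 1: ['universe', 'do', 'the'] (min_width=15, slack=1)
Line 2: ['was', 'up', 'problem'] (min_width=14, slack=2)
Line 3: ['rainbow', 'violin'] (min_width=14, slack=2)
Line 4: ['go', 'old', 'dolphin'] (min_width=14, slack=2)
Line 5: ['blue', 'pharmacy'] (min_width=13, slack=3)
Line 6: ['black', 'ant', 'will'] (min_width=14, slack=2)
Line 7: ['mineral', 'give', 'end'] (min_width=16, slack=0)
Line 8: ['slow'] (min_width=4, slack=12)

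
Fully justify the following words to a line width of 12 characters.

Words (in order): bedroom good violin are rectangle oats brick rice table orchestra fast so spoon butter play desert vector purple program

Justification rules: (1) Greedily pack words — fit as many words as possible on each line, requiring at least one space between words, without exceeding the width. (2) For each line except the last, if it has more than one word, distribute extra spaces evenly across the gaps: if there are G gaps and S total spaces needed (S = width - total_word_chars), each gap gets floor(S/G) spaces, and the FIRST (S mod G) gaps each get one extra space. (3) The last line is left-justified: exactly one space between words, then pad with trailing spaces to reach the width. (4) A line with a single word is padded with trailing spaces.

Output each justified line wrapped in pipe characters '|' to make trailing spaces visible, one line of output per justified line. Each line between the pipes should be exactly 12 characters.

Answer: |bedroom good|
|violin   are|
|rectangle   |
|oats   brick|
|rice   table|
|orchestra   |
|fast      so|
|spoon butter|
|play  desert|
|vector      |
|purple      |
|program     |

Derivation:
Line 1: ['bedroom', 'good'] (min_width=12, slack=0)
Line 2: ['violin', 'are'] (min_width=10, slack=2)
Line 3: ['rectangle'] (min_width=9, slack=3)
Line 4: ['oats', 'brick'] (min_width=10, slack=2)
Line 5: ['rice', 'table'] (min_width=10, slack=2)
Line 6: ['orchestra'] (min_width=9, slack=3)
Line 7: ['fast', 'so'] (min_width=7, slack=5)
Line 8: ['spoon', 'butter'] (min_width=12, slack=0)
Line 9: ['play', 'desert'] (min_width=11, slack=1)
Line 10: ['vector'] (min_width=6, slack=6)
Line 11: ['purple'] (min_width=6, slack=6)
Line 12: ['program'] (min_width=7, slack=5)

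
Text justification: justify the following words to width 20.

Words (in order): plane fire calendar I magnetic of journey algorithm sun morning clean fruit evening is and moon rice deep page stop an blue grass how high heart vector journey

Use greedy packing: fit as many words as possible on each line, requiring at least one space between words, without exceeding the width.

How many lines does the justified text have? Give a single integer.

Answer: 9

Derivation:
Line 1: ['plane', 'fire', 'calendar'] (min_width=19, slack=1)
Line 2: ['I', 'magnetic', 'of'] (min_width=13, slack=7)
Line 3: ['journey', 'algorithm'] (min_width=17, slack=3)
Line 4: ['sun', 'morning', 'clean'] (min_width=17, slack=3)
Line 5: ['fruit', 'evening', 'is', 'and'] (min_width=20, slack=0)
Line 6: ['moon', 'rice', 'deep', 'page'] (min_width=19, slack=1)
Line 7: ['stop', 'an', 'blue', 'grass'] (min_width=18, slack=2)
Line 8: ['how', 'high', 'heart'] (min_width=14, slack=6)
Line 9: ['vector', 'journey'] (min_width=14, slack=6)
Total lines: 9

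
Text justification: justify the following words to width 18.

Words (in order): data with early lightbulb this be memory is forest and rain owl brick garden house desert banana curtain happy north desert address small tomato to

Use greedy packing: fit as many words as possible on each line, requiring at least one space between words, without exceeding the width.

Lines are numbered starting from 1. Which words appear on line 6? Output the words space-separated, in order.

Answer: desert banana

Derivation:
Line 1: ['data', 'with', 'early'] (min_width=15, slack=3)
Line 2: ['lightbulb', 'this', 'be'] (min_width=17, slack=1)
Line 3: ['memory', 'is', 'forest'] (min_width=16, slack=2)
Line 4: ['and', 'rain', 'owl', 'brick'] (min_width=18, slack=0)
Line 5: ['garden', 'house'] (min_width=12, slack=6)
Line 6: ['desert', 'banana'] (min_width=13, slack=5)
Line 7: ['curtain', 'happy'] (min_width=13, slack=5)
Line 8: ['north', 'desert'] (min_width=12, slack=6)
Line 9: ['address', 'small'] (min_width=13, slack=5)
Line 10: ['tomato', 'to'] (min_width=9, slack=9)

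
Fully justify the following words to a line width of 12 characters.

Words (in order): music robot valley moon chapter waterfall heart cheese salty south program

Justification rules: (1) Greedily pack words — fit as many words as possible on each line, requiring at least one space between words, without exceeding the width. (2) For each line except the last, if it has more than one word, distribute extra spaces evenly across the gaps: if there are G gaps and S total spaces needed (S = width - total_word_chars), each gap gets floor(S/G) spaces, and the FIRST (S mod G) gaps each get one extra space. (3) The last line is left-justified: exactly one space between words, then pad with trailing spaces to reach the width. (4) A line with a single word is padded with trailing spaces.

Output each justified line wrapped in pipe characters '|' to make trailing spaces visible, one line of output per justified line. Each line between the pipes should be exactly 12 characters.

Answer: |music  robot|
|valley  moon|
|chapter     |
|waterfall   |
|heart cheese|
|salty  south|
|program     |

Derivation:
Line 1: ['music', 'robot'] (min_width=11, slack=1)
Line 2: ['valley', 'moon'] (min_width=11, slack=1)
Line 3: ['chapter'] (min_width=7, slack=5)
Line 4: ['waterfall'] (min_width=9, slack=3)
Line 5: ['heart', 'cheese'] (min_width=12, slack=0)
Line 6: ['salty', 'south'] (min_width=11, slack=1)
Line 7: ['program'] (min_width=7, slack=5)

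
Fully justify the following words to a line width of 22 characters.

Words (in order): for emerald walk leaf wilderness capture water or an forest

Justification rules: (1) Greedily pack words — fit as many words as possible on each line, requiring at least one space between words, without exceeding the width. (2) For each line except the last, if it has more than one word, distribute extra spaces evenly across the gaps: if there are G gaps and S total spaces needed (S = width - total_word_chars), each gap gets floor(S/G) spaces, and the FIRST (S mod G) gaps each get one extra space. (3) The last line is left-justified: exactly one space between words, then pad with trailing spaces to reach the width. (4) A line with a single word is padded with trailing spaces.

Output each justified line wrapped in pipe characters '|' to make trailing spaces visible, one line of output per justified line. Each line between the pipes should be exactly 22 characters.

Line 1: ['for', 'emerald', 'walk', 'leaf'] (min_width=21, slack=1)
Line 2: ['wilderness', 'capture'] (min_width=18, slack=4)
Line 3: ['water', 'or', 'an', 'forest'] (min_width=18, slack=4)

Answer: |for  emerald walk leaf|
|wilderness     capture|
|water or an forest    |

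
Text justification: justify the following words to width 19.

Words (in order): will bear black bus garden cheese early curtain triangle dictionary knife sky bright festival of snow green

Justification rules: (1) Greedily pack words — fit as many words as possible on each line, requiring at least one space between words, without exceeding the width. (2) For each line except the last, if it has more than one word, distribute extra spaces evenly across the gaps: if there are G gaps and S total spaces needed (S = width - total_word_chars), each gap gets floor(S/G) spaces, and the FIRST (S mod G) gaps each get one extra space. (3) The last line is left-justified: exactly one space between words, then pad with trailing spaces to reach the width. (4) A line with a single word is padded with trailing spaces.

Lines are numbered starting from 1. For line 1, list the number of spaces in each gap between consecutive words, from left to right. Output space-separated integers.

Line 1: ['will', 'bear', 'black', 'bus'] (min_width=19, slack=0)
Line 2: ['garden', 'cheese', 'early'] (min_width=19, slack=0)
Line 3: ['curtain', 'triangle'] (min_width=16, slack=3)
Line 4: ['dictionary', 'knife'] (min_width=16, slack=3)
Line 5: ['sky', 'bright', 'festival'] (min_width=19, slack=0)
Line 6: ['of', 'snow', 'green'] (min_width=13, slack=6)

Answer: 1 1 1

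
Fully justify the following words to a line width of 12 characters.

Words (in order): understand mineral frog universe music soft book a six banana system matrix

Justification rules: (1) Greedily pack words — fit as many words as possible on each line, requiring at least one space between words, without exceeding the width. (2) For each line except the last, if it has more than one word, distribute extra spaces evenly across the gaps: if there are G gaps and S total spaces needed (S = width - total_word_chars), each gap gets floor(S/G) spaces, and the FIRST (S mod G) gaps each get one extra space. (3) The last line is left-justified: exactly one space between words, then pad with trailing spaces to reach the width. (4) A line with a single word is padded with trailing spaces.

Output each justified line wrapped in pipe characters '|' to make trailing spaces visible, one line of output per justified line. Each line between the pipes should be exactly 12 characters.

Answer: |understand  |
|mineral frog|
|universe    |
|music   soft|
|book  a  six|
|banana      |
|system      |
|matrix      |

Derivation:
Line 1: ['understand'] (min_width=10, slack=2)
Line 2: ['mineral', 'frog'] (min_width=12, slack=0)
Line 3: ['universe'] (min_width=8, slack=4)
Line 4: ['music', 'soft'] (min_width=10, slack=2)
Line 5: ['book', 'a', 'six'] (min_width=10, slack=2)
Line 6: ['banana'] (min_width=6, slack=6)
Line 7: ['system'] (min_width=6, slack=6)
Line 8: ['matrix'] (min_width=6, slack=6)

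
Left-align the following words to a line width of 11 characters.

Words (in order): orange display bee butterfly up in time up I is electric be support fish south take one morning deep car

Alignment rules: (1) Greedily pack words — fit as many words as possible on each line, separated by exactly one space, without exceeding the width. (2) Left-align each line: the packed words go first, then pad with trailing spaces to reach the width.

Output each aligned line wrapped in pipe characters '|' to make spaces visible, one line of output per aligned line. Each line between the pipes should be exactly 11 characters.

Line 1: ['orange'] (min_width=6, slack=5)
Line 2: ['display', 'bee'] (min_width=11, slack=0)
Line 3: ['butterfly'] (min_width=9, slack=2)
Line 4: ['up', 'in', 'time'] (min_width=10, slack=1)
Line 5: ['up', 'I', 'is'] (min_width=7, slack=4)
Line 6: ['electric', 'be'] (min_width=11, slack=0)
Line 7: ['support'] (min_width=7, slack=4)
Line 8: ['fish', 'south'] (min_width=10, slack=1)
Line 9: ['take', 'one'] (min_width=8, slack=3)
Line 10: ['morning'] (min_width=7, slack=4)
Line 11: ['deep', 'car'] (min_width=8, slack=3)

Answer: |orange     |
|display bee|
|butterfly  |
|up in time |
|up I is    |
|electric be|
|support    |
|fish south |
|take one   |
|morning    |
|deep car   |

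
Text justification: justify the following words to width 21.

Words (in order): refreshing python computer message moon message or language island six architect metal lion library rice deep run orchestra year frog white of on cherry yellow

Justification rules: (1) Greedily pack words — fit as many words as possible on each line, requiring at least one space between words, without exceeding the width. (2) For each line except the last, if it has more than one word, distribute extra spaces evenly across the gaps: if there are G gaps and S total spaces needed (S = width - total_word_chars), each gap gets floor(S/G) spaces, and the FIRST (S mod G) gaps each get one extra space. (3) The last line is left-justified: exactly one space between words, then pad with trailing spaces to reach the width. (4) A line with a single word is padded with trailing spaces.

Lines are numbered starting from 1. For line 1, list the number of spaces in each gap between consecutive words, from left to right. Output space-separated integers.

Line 1: ['refreshing', 'python'] (min_width=17, slack=4)
Line 2: ['computer', 'message', 'moon'] (min_width=21, slack=0)
Line 3: ['message', 'or', 'language'] (min_width=19, slack=2)
Line 4: ['island', 'six', 'architect'] (min_width=20, slack=1)
Line 5: ['metal', 'lion', 'library'] (min_width=18, slack=3)
Line 6: ['rice', 'deep', 'run'] (min_width=13, slack=8)
Line 7: ['orchestra', 'year', 'frog'] (min_width=19, slack=2)
Line 8: ['white', 'of', 'on', 'cherry'] (min_width=18, slack=3)
Line 9: ['yellow'] (min_width=6, slack=15)

Answer: 5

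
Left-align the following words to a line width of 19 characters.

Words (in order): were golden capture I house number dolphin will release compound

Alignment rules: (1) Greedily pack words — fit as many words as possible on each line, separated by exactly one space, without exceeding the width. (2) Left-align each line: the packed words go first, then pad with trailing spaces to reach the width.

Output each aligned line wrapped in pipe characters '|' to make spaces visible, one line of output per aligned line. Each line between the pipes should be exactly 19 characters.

Line 1: ['were', 'golden', 'capture'] (min_width=19, slack=0)
Line 2: ['I', 'house', 'number'] (min_width=14, slack=5)
Line 3: ['dolphin', 'will'] (min_width=12, slack=7)
Line 4: ['release', 'compound'] (min_width=16, slack=3)

Answer: |were golden capture|
|I house number     |
|dolphin will       |
|release compound   |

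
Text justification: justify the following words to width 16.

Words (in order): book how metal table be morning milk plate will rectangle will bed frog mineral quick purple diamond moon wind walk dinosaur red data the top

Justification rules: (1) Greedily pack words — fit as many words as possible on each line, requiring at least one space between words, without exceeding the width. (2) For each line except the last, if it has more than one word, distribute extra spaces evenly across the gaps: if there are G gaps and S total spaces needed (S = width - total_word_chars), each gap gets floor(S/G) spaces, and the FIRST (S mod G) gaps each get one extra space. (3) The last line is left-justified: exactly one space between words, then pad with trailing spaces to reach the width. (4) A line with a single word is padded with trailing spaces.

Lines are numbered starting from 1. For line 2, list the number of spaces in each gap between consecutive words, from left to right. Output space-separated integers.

Answer: 1 1

Derivation:
Line 1: ['book', 'how', 'metal'] (min_width=14, slack=2)
Line 2: ['table', 'be', 'morning'] (min_width=16, slack=0)
Line 3: ['milk', 'plate', 'will'] (min_width=15, slack=1)
Line 4: ['rectangle', 'will'] (min_width=14, slack=2)
Line 5: ['bed', 'frog', 'mineral'] (min_width=16, slack=0)
Line 6: ['quick', 'purple'] (min_width=12, slack=4)
Line 7: ['diamond', 'moon'] (min_width=12, slack=4)
Line 8: ['wind', 'walk'] (min_width=9, slack=7)
Line 9: ['dinosaur', 'red'] (min_width=12, slack=4)
Line 10: ['data', 'the', 'top'] (min_width=12, slack=4)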